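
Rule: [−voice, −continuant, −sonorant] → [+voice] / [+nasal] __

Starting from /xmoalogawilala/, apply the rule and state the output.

No segment of /xmoalogawilala/ meets the structural description of the rule, so the form surfaces unchanged.

xmoalogawilala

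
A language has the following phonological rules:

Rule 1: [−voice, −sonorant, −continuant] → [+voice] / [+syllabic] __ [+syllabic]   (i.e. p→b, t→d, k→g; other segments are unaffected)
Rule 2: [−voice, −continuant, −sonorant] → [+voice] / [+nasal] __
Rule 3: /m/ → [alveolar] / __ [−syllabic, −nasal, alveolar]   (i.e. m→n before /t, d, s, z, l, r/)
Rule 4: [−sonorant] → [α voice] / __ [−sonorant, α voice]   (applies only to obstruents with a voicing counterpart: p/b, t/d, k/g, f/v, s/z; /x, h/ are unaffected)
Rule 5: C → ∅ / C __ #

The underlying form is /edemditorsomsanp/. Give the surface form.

Rule 1 (intervocalic voicing): /t/ is a voiceless stop between vowels /i/ and /o/, so it voices to [d]. /edemditorsomsanp/ → edemdidorsomsanp.
Rule 2 (post-nasal voicing): /p/ is a voiceless stop immediately after the nasal /n/, so it voices to [b]. /edemdidorsomsanp/ → edemdidorsomsanb.
Rule 3 (nasal place assimilation): /m/ precedes the alveolar consonant /d/, so it assimilates in place to [n]. /m/ precedes the alveolar consonant /s/, so it assimilates in place to [n]. /edemdidorsomsanb/ → edendidorsonsanb.
Rule 4 (regressive voicing assimilation): no segment meets the environment; /edendidorsonsanb/ is unchanged.
Rule 5 (final cluster simplification): /b/ is the second consonant of a word-final cluster /nb/, so it deletes. /edendidorsonsanb/ → edendidorsonsan.

edendidorsonsan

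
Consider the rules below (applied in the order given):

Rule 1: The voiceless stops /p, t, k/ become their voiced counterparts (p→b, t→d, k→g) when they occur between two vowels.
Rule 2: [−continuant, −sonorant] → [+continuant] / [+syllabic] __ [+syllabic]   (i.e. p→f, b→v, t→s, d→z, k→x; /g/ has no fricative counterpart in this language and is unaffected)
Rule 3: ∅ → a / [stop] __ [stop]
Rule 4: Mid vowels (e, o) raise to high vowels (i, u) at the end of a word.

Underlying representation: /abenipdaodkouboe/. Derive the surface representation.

avenipadaodakouvoi

Rule 1 (intervocalic voicing): no segment meets the environment; /abenipdaodkouboe/ is unchanged.
Rule 2 (intervocalic spirantization): /b/ is a stop between vowels /a/ and /e/, so it spirantizes to the fricative [v]. /b/ is a stop between vowels /u/ and /o/, so it spirantizes to the fricative [v]. /abenipdaodkouboe/ → avenipdaodkouvoe.
Rule 3 (stop-cluster a-epenthesis): /p/ and /d/ form a stop–stop cluster, so [a] is inserted between them. /d/ and /k/ form a stop–stop cluster, so [a] is inserted between them. /avenipdaodkouvoe/ → avenipadaodakouvoe.
Rule 4 (final vowel raising): /e/ is a mid vowel in word-final position, so it raises to [i]. /avenipadaodakouvoe/ → avenipadaodakouvoi.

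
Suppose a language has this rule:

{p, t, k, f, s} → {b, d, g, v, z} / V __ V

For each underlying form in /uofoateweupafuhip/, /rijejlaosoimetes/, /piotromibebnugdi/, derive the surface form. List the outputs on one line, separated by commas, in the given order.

/uofoateweupafuhip/: /f/ is a voiceless obstruent between vowels /o/ and /o/, so it voices to [v]. /t/ is a voiceless obstruent between vowels /a/ and /e/, so it voices to [d]. /p/ is a voiceless obstruent between vowels /u/ and /a/, so it voices to [b]. /f/ is a voiceless obstruent between vowels /a/ and /u/, so it voices to [v]. → [uovoadeweubavuhip].
/rijejlaosoimetes/: /s/ is a voiceless obstruent between vowels /o/ and /o/, so it voices to [z]. /t/ is a voiceless obstruent between vowels /e/ and /e/, so it voices to [d]. → [rijejlaozoimedes].
/piotromibebnugdi/: the rule's environment is not met; surfaces unchanged as [piotromibebnugdi].

uovoadeweubavuhip, rijejlaozoimedes, piotromibebnugdi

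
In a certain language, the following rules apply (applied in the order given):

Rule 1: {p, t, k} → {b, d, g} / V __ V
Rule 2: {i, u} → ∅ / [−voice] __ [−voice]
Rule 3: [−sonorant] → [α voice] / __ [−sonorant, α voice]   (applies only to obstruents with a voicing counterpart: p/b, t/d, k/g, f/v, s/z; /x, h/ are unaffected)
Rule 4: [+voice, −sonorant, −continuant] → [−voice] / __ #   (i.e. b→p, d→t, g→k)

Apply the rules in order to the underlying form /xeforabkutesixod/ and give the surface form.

Rule 1 (intervocalic voicing): /t/ is a voiceless stop between vowels /u/ and /e/, so it voices to [d]. /xeforabkutesixod/ → xeforabkudesixod.
Rule 2 (high vowel syncope): /i/ is a high vowel flanked by voiceless consonants /s/ and /x/, so it deletes. /xeforabkudesixod/ → xeforabkudesxod.
Rule 3 (regressive voicing assimilation): /b/ precedes the voiceless obstruent /k/, so it devoices to [p] by assimilation. /xeforabkudesxod/ → xeforapkudesxod.
Rule 4 (final devoicing): /d/ is a voiced stop in word-final position, so it devoices to [t]. /xeforapkudesxod/ → xeforapkudesxot.

xeforapkudesxot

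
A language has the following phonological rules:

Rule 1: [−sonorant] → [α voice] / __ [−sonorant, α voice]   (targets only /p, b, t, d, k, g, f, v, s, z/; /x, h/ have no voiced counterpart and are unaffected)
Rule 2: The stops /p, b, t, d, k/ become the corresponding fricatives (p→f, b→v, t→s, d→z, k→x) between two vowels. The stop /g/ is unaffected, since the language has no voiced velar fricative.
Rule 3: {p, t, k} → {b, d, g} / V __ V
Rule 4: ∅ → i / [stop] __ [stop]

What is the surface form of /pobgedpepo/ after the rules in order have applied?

pobigetipefo

Rule 1 (regressive voicing assimilation): /d/ precedes the voiceless obstruent /p/, so it devoices to [t] by assimilation. /pobgedpepo/ → pobgetpepo.
Rule 2 (intervocalic spirantization): /p/ is a stop between vowels /e/ and /o/, so it spirantizes to the fricative [f]. /pobgetpepo/ → pobgetpefo.
Rule 3 (intervocalic voicing): no segment meets the environment; /pobgetpefo/ is unchanged.
Rule 4 (stop-cluster i-epenthesis): /b/ and /g/ form a stop–stop cluster, so [i] is inserted between them. /t/ and /p/ form a stop–stop cluster, so [i] is inserted between them. /pobgetpefo/ → pobigetipefo.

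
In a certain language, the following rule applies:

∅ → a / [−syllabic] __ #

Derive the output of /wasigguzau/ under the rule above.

No segment of /wasigguzau/ meets the structural description of the rule, so the form surfaces unchanged.

wasigguzau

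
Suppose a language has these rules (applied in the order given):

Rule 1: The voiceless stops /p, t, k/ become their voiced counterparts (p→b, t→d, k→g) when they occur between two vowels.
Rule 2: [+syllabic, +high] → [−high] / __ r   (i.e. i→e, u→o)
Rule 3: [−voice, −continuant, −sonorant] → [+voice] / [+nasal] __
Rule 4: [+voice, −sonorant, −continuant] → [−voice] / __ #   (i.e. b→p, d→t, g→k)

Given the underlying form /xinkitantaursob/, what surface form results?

Rule 1 (intervocalic voicing): /t/ is a voiceless stop between vowels /i/ and /a/, so it voices to [d]. /xinkitantaursob/ → xinkidantaursob.
Rule 2 (pre-rhotic lowering): /u/ is a high vowel immediately before /r/, so it lowers to [o]. /xinkidantaursob/ → xinkidantaorsob.
Rule 3 (post-nasal voicing): /k/ is a voiceless stop immediately after the nasal /n/, so it voices to [g]. /t/ is a voiceless stop immediately after the nasal /n/, so it voices to [d]. /xinkidantaorsob/ → xingidandaorsob.
Rule 4 (final devoicing): /b/ is a voiced stop in word-final position, so it devoices to [p]. /xingidandaorsob/ → xingidandaorsop.

xingidandaorsop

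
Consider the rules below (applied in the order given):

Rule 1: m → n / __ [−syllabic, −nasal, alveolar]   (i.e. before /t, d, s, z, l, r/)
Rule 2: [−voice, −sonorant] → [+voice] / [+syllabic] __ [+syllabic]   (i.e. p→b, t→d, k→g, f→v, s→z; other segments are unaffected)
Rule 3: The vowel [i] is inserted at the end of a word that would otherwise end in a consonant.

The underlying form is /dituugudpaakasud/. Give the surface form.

Rule 1 (nasal place assimilation): no segment meets the environment; /dituugudpaakasud/ is unchanged.
Rule 2 (intervocalic voicing): /t/ is a voiceless obstruent between vowels /i/ and /u/, so it voices to [d]. /k/ is a voiceless obstruent between vowels /a/ and /a/, so it voices to [g]. /s/ is a voiceless obstruent between vowels /a/ and /u/, so it voices to [z]. /dituugudpaakasud/ → diduugudpaagazud.
Rule 3 (final i-epenthesis): the form ends in the consonant /d/, so [i] is inserted word-finally. /diduugudpaagazud/ → diduugudpaagazudi.

diduugudpaagazudi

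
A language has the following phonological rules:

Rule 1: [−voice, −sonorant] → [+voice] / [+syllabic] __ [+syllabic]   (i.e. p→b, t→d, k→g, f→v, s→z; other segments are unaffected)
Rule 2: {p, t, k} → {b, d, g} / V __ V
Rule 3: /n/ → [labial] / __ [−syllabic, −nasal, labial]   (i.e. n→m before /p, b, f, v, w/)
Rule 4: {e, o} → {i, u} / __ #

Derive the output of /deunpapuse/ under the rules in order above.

deumpabuzi

Rule 1 (intervocalic voicing): /p/ is a voiceless obstruent between vowels /a/ and /u/, so it voices to [b]. /s/ is a voiceless obstruent between vowels /u/ and /e/, so it voices to [z]. /deunpapuse/ → deunpabuze.
Rule 2 (intervocalic voicing): no segment meets the environment; /deunpabuze/ is unchanged.
Rule 3 (nasal place assimilation): /n/ precedes the labial consonant /p/, so it assimilates in place to [m]. /deunpabuze/ → deumpabuze.
Rule 4 (final vowel raising): /e/ is a mid vowel in word-final position, so it raises to [i]. /deumpabuze/ → deumpabuzi.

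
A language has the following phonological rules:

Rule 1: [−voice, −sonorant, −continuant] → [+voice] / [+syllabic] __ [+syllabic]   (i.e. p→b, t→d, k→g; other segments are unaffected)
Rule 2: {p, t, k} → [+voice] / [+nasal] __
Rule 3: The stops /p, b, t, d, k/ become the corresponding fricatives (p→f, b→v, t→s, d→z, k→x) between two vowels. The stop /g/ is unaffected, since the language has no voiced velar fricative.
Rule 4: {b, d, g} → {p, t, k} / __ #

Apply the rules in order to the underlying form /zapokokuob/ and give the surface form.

zavogoguop

Rule 1 (intervocalic voicing): /p/ is a voiceless stop between vowels /a/ and /o/, so it voices to [b]. /k/ is a voiceless stop between vowels /o/ and /o/, so it voices to [g]. /k/ is a voiceless stop between vowels /o/ and /u/, so it voices to [g]. /zapokokuob/ → zabogoguob.
Rule 2 (post-nasal voicing): no segment meets the environment; /zabogoguob/ is unchanged.
Rule 3 (intervocalic spirantization): /b/ is a stop between vowels /a/ and /o/, so it spirantizes to the fricative [v]. /zabogoguob/ → zavogoguob.
Rule 4 (final devoicing): /b/ is a voiced stop in word-final position, so it devoices to [p]. /zavogoguob/ → zavogoguop.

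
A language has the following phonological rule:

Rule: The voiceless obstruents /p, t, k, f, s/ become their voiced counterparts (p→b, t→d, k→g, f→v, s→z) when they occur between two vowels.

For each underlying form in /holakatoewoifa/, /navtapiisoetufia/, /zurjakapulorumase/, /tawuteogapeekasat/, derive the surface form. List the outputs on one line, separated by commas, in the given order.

holagadoewoiva, navtabiizoeduvia, zurjagabulorumaze, tawudeogabeegazat

/holakatoewoifa/: /k/ is a voiceless obstruent between vowels /a/ and /a/, so it voices to [g]. /t/ is a voiceless obstruent between vowels /a/ and /o/, so it voices to [d]. /f/ is a voiceless obstruent between vowels /i/ and /a/, so it voices to [v]. → [holagadoewoiva].
/navtapiisoetufia/: /p/ is a voiceless obstruent between vowels /a/ and /i/, so it voices to [b]. /s/ is a voiceless obstruent between vowels /i/ and /o/, so it voices to [z]. /t/ is a voiceless obstruent between vowels /e/ and /u/, so it voices to [d]. /f/ is a voiceless obstruent between vowels /u/ and /i/, so it voices to [v]. → [navtabiizoeduvia].
/zurjakapulorumase/: /k/ is a voiceless obstruent between vowels /a/ and /a/, so it voices to [g]. /p/ is a voiceless obstruent between vowels /a/ and /u/, so it voices to [b]. /s/ is a voiceless obstruent between vowels /a/ and /e/, so it voices to [z]. → [zurjagabulorumaze].
/tawuteogapeekasat/: /t/ is a voiceless obstruent between vowels /u/ and /e/, so it voices to [d]. /p/ is a voiceless obstruent between vowels /a/ and /e/, so it voices to [b]. /k/ is a voiceless obstruent between vowels /e/ and /a/, so it voices to [g]. /s/ is a voiceless obstruent between vowels /a/ and /a/, so it voices to [z]. → [tawudeogabeegazat].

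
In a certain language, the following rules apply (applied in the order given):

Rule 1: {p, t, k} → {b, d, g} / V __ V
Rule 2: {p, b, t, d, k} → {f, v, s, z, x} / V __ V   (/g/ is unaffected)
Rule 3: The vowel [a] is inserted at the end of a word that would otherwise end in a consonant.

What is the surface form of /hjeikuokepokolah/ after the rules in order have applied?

Rule 1 (intervocalic voicing): /k/ is a voiceless stop between vowels /i/ and /u/, so it voices to [g]. /k/ is a voiceless stop between vowels /o/ and /e/, so it voices to [g]. /p/ is a voiceless stop between vowels /e/ and /o/, so it voices to [b]. /k/ is a voiceless stop between vowels /o/ and /o/, so it voices to [g]. /hjeikuokepokolah/ → hjeiguogebogolah.
Rule 2 (intervocalic spirantization): /b/ is a stop between vowels /e/ and /o/, so it spirantizes to the fricative [v]. /hjeiguogebogolah/ → hjeiguogevogolah.
Rule 3 (final a-epenthesis): the form ends in the consonant /h/, so [a] is inserted word-finally. /hjeiguogevogolah/ → hjeiguogevogolaha.

hjeiguogevogolaha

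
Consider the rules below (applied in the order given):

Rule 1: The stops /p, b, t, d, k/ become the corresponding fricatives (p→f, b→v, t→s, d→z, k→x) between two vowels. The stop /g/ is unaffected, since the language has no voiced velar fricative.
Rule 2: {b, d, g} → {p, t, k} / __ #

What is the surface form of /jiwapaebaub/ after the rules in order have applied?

Rule 1 (intervocalic spirantization): /p/ is a stop between vowels /a/ and /a/, so it spirantizes to the fricative [f]. /b/ is a stop between vowels /e/ and /a/, so it spirantizes to the fricative [v]. /jiwapaebaub/ → jiwafaevaub.
Rule 2 (final devoicing): /b/ is a voiced stop in word-final position, so it devoices to [p]. /jiwafaevaub/ → jiwafaevaup.

jiwafaevaup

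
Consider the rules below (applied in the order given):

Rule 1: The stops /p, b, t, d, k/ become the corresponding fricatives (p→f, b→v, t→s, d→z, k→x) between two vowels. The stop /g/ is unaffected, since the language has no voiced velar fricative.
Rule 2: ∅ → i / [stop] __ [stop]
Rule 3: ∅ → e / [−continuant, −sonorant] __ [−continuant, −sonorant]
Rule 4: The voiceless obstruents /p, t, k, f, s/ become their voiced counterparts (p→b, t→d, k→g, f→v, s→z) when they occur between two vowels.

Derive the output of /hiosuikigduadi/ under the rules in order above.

Rule 1 (intervocalic spirantization): /k/ is a stop between vowels /i/ and /i/, so it spirantizes to the fricative [x]. /d/ is a stop between vowels /a/ and /i/, so it spirantizes to the fricative [z]. /hiosuikigduadi/ → hiosuixigduazi.
Rule 2 (stop-cluster i-epenthesis): /g/ and /d/ form a stop–stop cluster, so [i] is inserted between them. /hiosuixigduazi/ → hiosuixigiduazi.
Rule 3 (stop-cluster e-epenthesis): no segment meets the environment; /hiosuixigiduazi/ is unchanged.
Rule 4 (intervocalic voicing): /s/ is a voiceless obstruent between vowels /o/ and /u/, so it voices to [z]. /hiosuixigiduazi/ → hiozuixigiduazi.

hiozuixigiduazi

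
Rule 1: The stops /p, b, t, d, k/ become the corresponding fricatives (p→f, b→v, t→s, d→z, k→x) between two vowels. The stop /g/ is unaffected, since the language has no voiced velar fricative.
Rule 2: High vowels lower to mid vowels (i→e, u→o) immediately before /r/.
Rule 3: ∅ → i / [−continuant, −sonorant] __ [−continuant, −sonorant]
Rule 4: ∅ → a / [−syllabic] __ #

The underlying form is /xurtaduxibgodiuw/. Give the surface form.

xortazuxibigoziuwa

Rule 1 (intervocalic spirantization): /d/ is a stop between vowels /a/ and /u/, so it spirantizes to the fricative [z]. /d/ is a stop between vowels /o/ and /i/, so it spirantizes to the fricative [z]. /xurtaduxibgodiuw/ → xurtazuxibgoziuw.
Rule 2 (pre-rhotic lowering): /u/ is a high vowel immediately before /r/, so it lowers to [o]. /xurtazuxibgoziuw/ → xortazuxibgoziuw.
Rule 3 (stop-cluster i-epenthesis): /b/ and /g/ form a stop–stop cluster, so [i] is inserted between them. /xortazuxibgoziuw/ → xortazuxibigoziuw.
Rule 4 (final a-epenthesis): the form ends in the consonant /w/, so [a] is inserted word-finally. /xortazuxibigoziuw/ → xortazuxibigoziuwa.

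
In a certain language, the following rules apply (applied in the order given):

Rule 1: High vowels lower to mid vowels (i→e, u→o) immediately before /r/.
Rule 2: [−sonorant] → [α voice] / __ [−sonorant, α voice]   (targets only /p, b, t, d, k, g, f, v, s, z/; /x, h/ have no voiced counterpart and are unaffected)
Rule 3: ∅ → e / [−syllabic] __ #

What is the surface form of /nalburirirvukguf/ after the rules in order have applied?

Rule 1 (pre-rhotic lowering): /u/ is a high vowel immediately before /r/, so it lowers to [o]. /i/ is a high vowel immediately before /r/, so it lowers to [e]. /i/ is a high vowel immediately before /r/, so it lowers to [e]. /nalburirirvukguf/ → nalborerervukguf.
Rule 2 (regressive voicing assimilation): /k/ precedes the voiced obstruent /g/, so it voices to [g] by assimilation. /nalborerervukguf/ → nalborerervugguf.
Rule 3 (final e-epenthesis): the form ends in the consonant /f/, so [e] is inserted word-finally. /nalborerervugguf/ → nalborerervuggufe.

nalborerervuggufe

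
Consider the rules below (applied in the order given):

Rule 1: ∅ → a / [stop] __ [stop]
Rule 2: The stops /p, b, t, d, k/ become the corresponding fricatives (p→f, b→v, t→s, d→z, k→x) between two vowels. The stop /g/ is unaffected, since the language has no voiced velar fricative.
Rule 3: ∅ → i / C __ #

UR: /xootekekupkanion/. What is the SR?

Rule 1 (stop-cluster a-epenthesis): /p/ and /k/ form a stop–stop cluster, so [a] is inserted between them. /xootekekupkanion/ → xootekekupakanion.
Rule 2 (intervocalic spirantization): /t/ is a stop between vowels /o/ and /e/, so it spirantizes to the fricative [s]. /k/ is a stop between vowels /e/ and /e/, so it spirantizes to the fricative [x]. /k/ is a stop between vowels /e/ and /u/, so it spirantizes to the fricative [x]. /p/ is a stop between vowels /u/ and /a/, so it spirantizes to the fricative [f]. /k/ is a stop between vowels /a/ and /a/, so it spirantizes to the fricative [x]. /xootekekupakanion/ → xoosexexufaxanion.
Rule 3 (final i-epenthesis): the form ends in the consonant /n/, so [i] is inserted word-finally. /xoosexexufaxanion/ → xoosexexufaxanioni.

xoosexexufaxanioni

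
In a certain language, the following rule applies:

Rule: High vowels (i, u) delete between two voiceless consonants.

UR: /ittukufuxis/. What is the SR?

ittkfxs

/u/ is a high vowel flanked by voiceless consonants /t/ and /k/, so it deletes.
/u/ is a high vowel flanked by voiceless consonants /k/ and /f/, so it deletes.
/u/ is a high vowel flanked by voiceless consonants /f/ and /x/, so it deletes.
/i/ is a high vowel flanked by voiceless consonants /x/ and /s/, so it deletes.
Surface form: [ittkfxs].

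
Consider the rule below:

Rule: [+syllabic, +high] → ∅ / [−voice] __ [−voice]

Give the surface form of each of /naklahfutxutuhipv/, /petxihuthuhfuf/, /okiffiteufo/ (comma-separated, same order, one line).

/naklahfutxutuhipv/: /u/ is a high vowel flanked by voiceless consonants /f/ and /t/, so it deletes. /u/ is a high vowel flanked by voiceless consonants /x/ and /t/, so it deletes. /u/ is a high vowel flanked by voiceless consonants /t/ and /h/, so it deletes. /i/ is a high vowel flanked by voiceless consonants /h/ and /p/, so it deletes. → [naklahftxthpv].
/petxihuthuhfuf/: /i/ is a high vowel flanked by voiceless consonants /x/ and /h/, so it deletes. /u/ is a high vowel flanked by voiceless consonants /h/ and /t/, so it deletes. /u/ is a high vowel flanked by voiceless consonants /h/ and /h/, so it deletes. /u/ is a high vowel flanked by voiceless consonants /f/ and /f/, so it deletes. → [petxhthhff].
/okiffiteufo/: /i/ is a high vowel flanked by voiceless consonants /k/ and /f/, so it deletes. /i/ is a high vowel flanked by voiceless consonants /f/ and /t/, so it deletes. → [okffteufo].

naklahftxthpv, petxhthhff, okffteufo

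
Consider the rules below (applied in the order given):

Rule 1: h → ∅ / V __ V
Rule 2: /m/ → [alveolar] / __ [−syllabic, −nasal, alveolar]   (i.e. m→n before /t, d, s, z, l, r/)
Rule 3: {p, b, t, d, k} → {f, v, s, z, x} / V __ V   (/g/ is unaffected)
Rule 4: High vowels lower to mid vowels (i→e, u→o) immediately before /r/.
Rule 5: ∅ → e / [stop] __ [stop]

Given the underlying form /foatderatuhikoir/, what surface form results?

Rule 1 (intervocalic h-deletion): /h/ occurs between vowels /u/ and /i/, so it deletes. /foatderatuhikoir/ → foatderatuikoir.
Rule 2 (nasal place assimilation): no segment meets the environment; /foatderatuikoir/ is unchanged.
Rule 3 (intervocalic spirantization): /t/ is a stop between vowels /a/ and /u/, so it spirantizes to the fricative [s]. /k/ is a stop between vowels /i/ and /o/, so it spirantizes to the fricative [x]. /foatderatuikoir/ → foatderasuixoir.
Rule 4 (pre-rhotic lowering): /i/ is a high vowel immediately before /r/, so it lowers to [e]. /foatderasuixoir/ → foatderasuixoer.
Rule 5 (stop-cluster e-epenthesis): /t/ and /d/ form a stop–stop cluster, so [e] is inserted between them. /foatderasuixoer/ → foatederasuixoer.

foatederasuixoer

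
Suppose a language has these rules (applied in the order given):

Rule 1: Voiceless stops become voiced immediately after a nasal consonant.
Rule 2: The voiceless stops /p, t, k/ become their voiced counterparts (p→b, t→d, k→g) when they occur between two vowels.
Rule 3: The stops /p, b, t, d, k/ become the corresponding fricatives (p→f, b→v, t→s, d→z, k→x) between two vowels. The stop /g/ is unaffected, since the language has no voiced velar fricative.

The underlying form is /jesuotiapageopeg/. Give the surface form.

Rule 1 (post-nasal voicing): no segment meets the environment; /jesuotiapageopeg/ is unchanged.
Rule 2 (intervocalic voicing): /t/ is a voiceless stop between vowels /o/ and /i/, so it voices to [d]. /p/ is a voiceless stop between vowels /a/ and /a/, so it voices to [b]. /p/ is a voiceless stop between vowels /o/ and /e/, so it voices to [b]. /jesuotiapageopeg/ → jesuodiabageobeg.
Rule 3 (intervocalic spirantization): /d/ is a stop between vowels /o/ and /i/, so it spirantizes to the fricative [z]. /b/ is a stop between vowels /a/ and /a/, so it spirantizes to the fricative [v]. /b/ is a stop between vowels /o/ and /e/, so it spirantizes to the fricative [v]. /jesuodiabageobeg/ → jesuoziavageoveg.

jesuoziavageoveg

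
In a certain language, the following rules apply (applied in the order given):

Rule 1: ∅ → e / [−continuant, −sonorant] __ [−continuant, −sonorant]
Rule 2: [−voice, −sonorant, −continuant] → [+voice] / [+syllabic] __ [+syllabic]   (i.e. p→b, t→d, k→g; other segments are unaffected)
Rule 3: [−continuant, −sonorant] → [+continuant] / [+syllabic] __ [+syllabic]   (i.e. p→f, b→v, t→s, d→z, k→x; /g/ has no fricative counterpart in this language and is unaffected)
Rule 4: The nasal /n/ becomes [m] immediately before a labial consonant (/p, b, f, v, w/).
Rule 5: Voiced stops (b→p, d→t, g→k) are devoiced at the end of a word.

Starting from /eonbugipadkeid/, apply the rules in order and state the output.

Rule 1 (stop-cluster e-epenthesis): /d/ and /k/ form a stop–stop cluster, so [e] is inserted between them. /eonbugipadkeid/ → eonbugipadekeid.
Rule 2 (intervocalic voicing): /p/ is a voiceless stop between vowels /i/ and /a/, so it voices to [b]. /k/ is a voiceless stop between vowels /e/ and /e/, so it voices to [g]. /eonbugipadekeid/ → eonbugibadegeid.
Rule 3 (intervocalic spirantization): /b/ is a stop between vowels /i/ and /a/, so it spirantizes to the fricative [v]. /d/ is a stop between vowels /a/ and /e/, so it spirantizes to the fricative [z]. /eonbugibadegeid/ → eonbugivazegeid.
Rule 4 (nasal place assimilation): /n/ precedes the labial consonant /b/, so it assimilates in place to [m]. /eonbugivazegeid/ → eombugivazegeid.
Rule 5 (final devoicing): /d/ is a voiced stop in word-final position, so it devoices to [t]. /eombugivazegeid/ → eombugivazegeit.

eombugivazegeit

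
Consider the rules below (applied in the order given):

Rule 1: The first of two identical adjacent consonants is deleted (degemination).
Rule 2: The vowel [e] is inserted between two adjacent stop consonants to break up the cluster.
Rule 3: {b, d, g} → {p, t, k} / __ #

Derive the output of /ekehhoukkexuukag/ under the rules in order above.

ekehoukexuukak

Rule 1 (degemination): /hh/ is a geminate; the first /h/ deletes. /kk/ is a geminate; the first /k/ deletes. /ekehhoukkexuukag/ → ekehoukexuukag.
Rule 2 (stop-cluster e-epenthesis): no segment meets the environment; /ekehoukexuukag/ is unchanged.
Rule 3 (final devoicing): /g/ is a voiced stop in word-final position, so it devoices to [k]. /ekehoukexuukag/ → ekehoukexuukak.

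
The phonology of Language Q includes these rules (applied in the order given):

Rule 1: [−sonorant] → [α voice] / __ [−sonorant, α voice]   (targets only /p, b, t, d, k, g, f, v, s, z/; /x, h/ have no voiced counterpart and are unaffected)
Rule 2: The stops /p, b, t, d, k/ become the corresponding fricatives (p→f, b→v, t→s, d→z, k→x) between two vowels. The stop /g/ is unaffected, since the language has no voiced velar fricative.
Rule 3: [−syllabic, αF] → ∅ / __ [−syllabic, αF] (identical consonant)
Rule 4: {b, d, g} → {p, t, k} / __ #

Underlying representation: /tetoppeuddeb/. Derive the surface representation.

Rule 1 (regressive voicing assimilation): no segment meets the environment; /tetoppeuddeb/ is unchanged.
Rule 2 (intervocalic spirantization): /t/ is a stop between vowels /e/ and /o/, so it spirantizes to the fricative [s]. /tetoppeuddeb/ → tesoppeuddeb.
Rule 3 (degemination): /pp/ is a geminate; the first /p/ deletes. /dd/ is a geminate; the first /d/ deletes. /tesoppeuddeb/ → tesopeudeb.
Rule 4 (final devoicing): /b/ is a voiced stop in word-final position, so it devoices to [p]. /tesopeudeb/ → tesopeudep.

tesopeudep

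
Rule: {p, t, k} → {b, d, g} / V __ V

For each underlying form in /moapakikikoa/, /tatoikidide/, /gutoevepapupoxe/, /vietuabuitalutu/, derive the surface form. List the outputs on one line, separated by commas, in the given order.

moabagigigoa, tadoigidide, gudoevebabuboxe, vieduabuidaludu

/moapakikikoa/: /p/ is a voiceless stop between vowels /a/ and /a/, so it voices to [b]. /k/ is a voiceless stop between vowels /a/ and /i/, so it voices to [g]. /k/ is a voiceless stop between vowels /i/ and /i/, so it voices to [g]. /k/ is a voiceless stop between vowels /i/ and /o/, so it voices to [g]. → [moabagigigoa].
/tatoikidide/: /t/ is a voiceless stop between vowels /a/ and /o/, so it voices to [d]. /k/ is a voiceless stop between vowels /i/ and /i/, so it voices to [g]. → [tadoigidide].
/gutoevepapupoxe/: /t/ is a voiceless stop between vowels /u/ and /o/, so it voices to [d]. /p/ is a voiceless stop between vowels /e/ and /a/, so it voices to [b]. /p/ is a voiceless stop between vowels /a/ and /u/, so it voices to [b]. /p/ is a voiceless stop between vowels /u/ and /o/, so it voices to [b]. → [gudoevebabuboxe].
/vietuabuitalutu/: /t/ is a voiceless stop between vowels /e/ and /u/, so it voices to [d]. /t/ is a voiceless stop between vowels /i/ and /a/, so it voices to [d]. /t/ is a voiceless stop between vowels /u/ and /u/, so it voices to [d]. → [vieduabuidaludu].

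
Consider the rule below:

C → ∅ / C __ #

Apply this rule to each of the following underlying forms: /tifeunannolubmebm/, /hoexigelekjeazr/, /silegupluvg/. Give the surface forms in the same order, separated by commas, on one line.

tifeunannolubmeb, hoexigelekjeaz, silegupluv

/tifeunannolubmebm/: /m/ is the second consonant of a word-final cluster /bm/, so it deletes. → [tifeunannolubmeb].
/hoexigelekjeazr/: /r/ is the second consonant of a word-final cluster /zr/, so it deletes. → [hoexigelekjeaz].
/silegupluvg/: /g/ is the second consonant of a word-final cluster /vg/, so it deletes. → [silegupluv].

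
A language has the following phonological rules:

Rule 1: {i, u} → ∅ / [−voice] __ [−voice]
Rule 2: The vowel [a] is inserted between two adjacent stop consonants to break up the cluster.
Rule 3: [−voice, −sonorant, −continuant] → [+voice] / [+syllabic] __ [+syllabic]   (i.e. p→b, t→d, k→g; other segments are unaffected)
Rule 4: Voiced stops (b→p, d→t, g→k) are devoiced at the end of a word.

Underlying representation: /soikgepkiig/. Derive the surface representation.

Rule 1 (high vowel syncope): no segment meets the environment; /soikgepkiig/ is unchanged.
Rule 2 (stop-cluster a-epenthesis): /k/ and /g/ form a stop–stop cluster, so [a] is inserted between them. /p/ and /k/ form a stop–stop cluster, so [a] is inserted between them. /soikgepkiig/ → soikagepakiig.
Rule 3 (intervocalic voicing): /k/ is a voiceless stop between vowels /i/ and /a/, so it voices to [g]. /p/ is a voiceless stop between vowels /e/ and /a/, so it voices to [b]. /k/ is a voiceless stop between vowels /a/ and /i/, so it voices to [g]. /soikagepakiig/ → soigagebagiig.
Rule 4 (final devoicing): /g/ is a voiced stop in word-final position, so it devoices to [k]. /soigagebagiig/ → soigagebagiik.

soigagebagiik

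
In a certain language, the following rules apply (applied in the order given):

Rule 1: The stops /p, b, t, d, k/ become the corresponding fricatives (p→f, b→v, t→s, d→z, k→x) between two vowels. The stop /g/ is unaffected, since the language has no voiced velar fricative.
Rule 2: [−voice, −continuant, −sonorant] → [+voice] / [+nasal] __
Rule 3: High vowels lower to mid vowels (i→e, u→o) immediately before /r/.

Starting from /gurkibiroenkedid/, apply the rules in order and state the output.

gorkiveroengezid

Rule 1 (intervocalic spirantization): /b/ is a stop between vowels /i/ and /i/, so it spirantizes to the fricative [v]. /d/ is a stop between vowels /e/ and /i/, so it spirantizes to the fricative [z]. /gurkibiroenkedid/ → gurkiviroenkezid.
Rule 2 (post-nasal voicing): /k/ is a voiceless stop immediately after the nasal /n/, so it voices to [g]. /gurkiviroenkezid/ → gurkiviroengezid.
Rule 3 (pre-rhotic lowering): /u/ is a high vowel immediately before /r/, so it lowers to [o]. /i/ is a high vowel immediately before /r/, so it lowers to [e]. /gurkiviroengezid/ → gorkiveroengezid.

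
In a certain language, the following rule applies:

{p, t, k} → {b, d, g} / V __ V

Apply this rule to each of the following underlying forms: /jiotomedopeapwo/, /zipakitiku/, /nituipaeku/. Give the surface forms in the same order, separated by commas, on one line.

jiodomedobeapwo, zibagidigu, niduibaegu

/jiotomedopeapwo/: /t/ is a voiceless stop between vowels /o/ and /o/, so it voices to [d]. /p/ is a voiceless stop between vowels /o/ and /e/, so it voices to [b]. → [jiodomedobeapwo].
/zipakitiku/: /p/ is a voiceless stop between vowels /i/ and /a/, so it voices to [b]. /k/ is a voiceless stop between vowels /a/ and /i/, so it voices to [g]. /t/ is a voiceless stop between vowels /i/ and /i/, so it voices to [d]. /k/ is a voiceless stop between vowels /i/ and /u/, so it voices to [g]. → [zibagidigu].
/nituipaeku/: /t/ is a voiceless stop between vowels /i/ and /u/, so it voices to [d]. /p/ is a voiceless stop between vowels /i/ and /a/, so it voices to [b]. /k/ is a voiceless stop between vowels /e/ and /u/, so it voices to [g]. → [niduibaegu].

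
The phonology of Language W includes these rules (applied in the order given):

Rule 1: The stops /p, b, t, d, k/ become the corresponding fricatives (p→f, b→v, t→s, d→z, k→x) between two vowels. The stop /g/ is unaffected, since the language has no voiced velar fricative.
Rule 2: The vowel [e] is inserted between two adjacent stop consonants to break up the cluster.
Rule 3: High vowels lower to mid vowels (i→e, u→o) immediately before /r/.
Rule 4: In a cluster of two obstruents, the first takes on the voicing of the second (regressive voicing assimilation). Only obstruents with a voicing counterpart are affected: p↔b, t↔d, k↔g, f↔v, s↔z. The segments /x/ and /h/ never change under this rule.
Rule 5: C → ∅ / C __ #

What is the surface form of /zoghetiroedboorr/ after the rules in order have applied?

zokheseroedeboor

Rule 1 (intervocalic spirantization): /t/ is a stop between vowels /e/ and /i/, so it spirantizes to the fricative [s]. /zoghetiroedboorr/ → zoghesiroedboorr.
Rule 2 (stop-cluster e-epenthesis): /d/ and /b/ form a stop–stop cluster, so [e] is inserted between them. /zoghesiroedboorr/ → zoghesiroedeboorr.
Rule 3 (pre-rhotic lowering): /i/ is a high vowel immediately before /r/, so it lowers to [e]. /zoghesiroedeboorr/ → zogheseroedeboorr.
Rule 4 (regressive voicing assimilation): /g/ precedes the voiceless obstruent /h/, so it devoices to [k] by assimilation. /zogheseroedeboorr/ → zokheseroedeboorr.
Rule 5 (final cluster simplification): /r/ is the second consonant of a word-final cluster /rr/, so it deletes. /zokheseroedeboorr/ → zokheseroedeboor.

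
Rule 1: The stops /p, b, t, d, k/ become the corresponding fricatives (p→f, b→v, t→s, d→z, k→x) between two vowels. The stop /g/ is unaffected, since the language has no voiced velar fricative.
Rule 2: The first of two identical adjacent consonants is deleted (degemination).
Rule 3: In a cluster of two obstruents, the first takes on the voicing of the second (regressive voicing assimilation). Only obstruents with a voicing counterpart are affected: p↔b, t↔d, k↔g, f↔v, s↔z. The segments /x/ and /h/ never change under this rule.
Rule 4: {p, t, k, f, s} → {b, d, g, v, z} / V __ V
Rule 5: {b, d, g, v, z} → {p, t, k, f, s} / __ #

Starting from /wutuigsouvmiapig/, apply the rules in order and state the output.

wuzuiksouvmiavik

Rule 1 (intervocalic spirantization): /t/ is a stop between vowels /u/ and /u/, so it spirantizes to the fricative [s]. /p/ is a stop between vowels /a/ and /i/, so it spirantizes to the fricative [f]. /wutuigsouvmiapig/ → wusuigsouvmiafig.
Rule 2 (degemination): no segment meets the environment; /wusuigsouvmiafig/ is unchanged.
Rule 3 (regressive voicing assimilation): /g/ precedes the voiceless obstruent /s/, so it devoices to [k] by assimilation. /wusuigsouvmiafig/ → wusuiksouvmiafig.
Rule 4 (intervocalic voicing): /s/ is a voiceless obstruent between vowels /u/ and /u/, so it voices to [z]. /f/ is a voiceless obstruent between vowels /a/ and /i/, so it voices to [v]. /wusuiksouvmiafig/ → wuzuiksouvmiavig.
Rule 5 (final devoicing): /g/ is a voiced obstruent in word-final position, so it devoices to [k]. /wuzuiksouvmiavig/ → wuzuiksouvmiavik.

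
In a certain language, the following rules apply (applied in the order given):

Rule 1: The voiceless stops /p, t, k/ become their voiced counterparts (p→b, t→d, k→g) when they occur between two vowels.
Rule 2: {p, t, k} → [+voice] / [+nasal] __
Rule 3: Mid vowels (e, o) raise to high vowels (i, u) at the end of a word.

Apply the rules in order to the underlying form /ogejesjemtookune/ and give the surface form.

Rule 1 (intervocalic voicing): /k/ is a voiceless stop between vowels /o/ and /u/, so it voices to [g]. /ogejesjemtookune/ → ogejesjemtoogune.
Rule 2 (post-nasal voicing): /t/ is a voiceless stop immediately after the nasal /m/, so it voices to [d]. /ogejesjemtoogune/ → ogejesjemdoogune.
Rule 3 (final vowel raising): /e/ is a mid vowel in word-final position, so it raises to [i]. /ogejesjemdoogune/ → ogejesjemdooguni.

ogejesjemdooguni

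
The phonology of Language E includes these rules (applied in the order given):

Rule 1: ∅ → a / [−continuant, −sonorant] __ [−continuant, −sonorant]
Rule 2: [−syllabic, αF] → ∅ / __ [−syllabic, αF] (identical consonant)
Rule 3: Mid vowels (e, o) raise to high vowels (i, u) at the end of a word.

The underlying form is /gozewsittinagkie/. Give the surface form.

gozewsitatinagakii

Rule 1 (stop-cluster a-epenthesis): /t/ and /t/ form a stop–stop cluster, so [a] is inserted between them. /g/ and /k/ form a stop–stop cluster, so [a] is inserted between them. /gozewsittinagkie/ → gozewsitatinagakie.
Rule 2 (degemination): no segment meets the environment; /gozewsitatinagakie/ is unchanged.
Rule 3 (final vowel raising): /e/ is a mid vowel in word-final position, so it raises to [i]. /gozewsitatinagakie/ → gozewsitatinagakii.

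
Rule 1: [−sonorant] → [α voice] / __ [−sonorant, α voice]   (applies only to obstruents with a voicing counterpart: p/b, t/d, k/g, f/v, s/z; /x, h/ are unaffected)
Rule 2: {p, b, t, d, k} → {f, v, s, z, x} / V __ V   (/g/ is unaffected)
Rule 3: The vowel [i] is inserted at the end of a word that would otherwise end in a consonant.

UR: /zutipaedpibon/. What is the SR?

zusifaetpivoni

Rule 1 (regressive voicing assimilation): /d/ precedes the voiceless obstruent /p/, so it devoices to [t] by assimilation. /zutipaedpibon/ → zutipaetpibon.
Rule 2 (intervocalic spirantization): /t/ is a stop between vowels /u/ and /i/, so it spirantizes to the fricative [s]. /p/ is a stop between vowels /i/ and /a/, so it spirantizes to the fricative [f]. /b/ is a stop between vowels /i/ and /o/, so it spirantizes to the fricative [v]. /zutipaetpibon/ → zusifaetpivon.
Rule 3 (final i-epenthesis): the form ends in the consonant /n/, so [i] is inserted word-finally. /zusifaetpivon/ → zusifaetpivoni.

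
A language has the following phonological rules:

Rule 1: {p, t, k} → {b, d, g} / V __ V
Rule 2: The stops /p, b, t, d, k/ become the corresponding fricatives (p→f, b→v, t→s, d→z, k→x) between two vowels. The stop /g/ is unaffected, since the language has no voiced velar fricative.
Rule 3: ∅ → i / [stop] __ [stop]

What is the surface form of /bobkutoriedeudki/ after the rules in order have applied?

bobikuzoriezeudiki

Rule 1 (intervocalic voicing): /t/ is a voiceless stop between vowels /u/ and /o/, so it voices to [d]. /bobkutoriedeudki/ → bobkudoriedeudki.
Rule 2 (intervocalic spirantization): /d/ is a stop between vowels /u/ and /o/, so it spirantizes to the fricative [z]. /d/ is a stop between vowels /e/ and /e/, so it spirantizes to the fricative [z]. /bobkudoriedeudki/ → bobkuzoriezeudki.
Rule 3 (stop-cluster i-epenthesis): /b/ and /k/ form a stop–stop cluster, so [i] is inserted between them. /d/ and /k/ form a stop–stop cluster, so [i] is inserted between them. /bobkuzoriezeudki/ → bobikuzoriezeudiki.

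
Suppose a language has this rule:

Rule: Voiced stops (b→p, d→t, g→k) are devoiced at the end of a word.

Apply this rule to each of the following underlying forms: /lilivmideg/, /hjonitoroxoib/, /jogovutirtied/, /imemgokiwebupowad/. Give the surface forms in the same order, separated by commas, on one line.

/lilivmideg/: /g/ is a voiced stop in word-final position, so it devoices to [k]. → [lilivmidek].
/hjonitoroxoib/: /b/ is a voiced stop in word-final position, so it devoices to [p]. → [hjonitoroxoip].
/jogovutirtied/: /d/ is a voiced stop in word-final position, so it devoices to [t]. → [jogovutirtiet].
/imemgokiwebupowad/: /d/ is a voiced stop in word-final position, so it devoices to [t]. → [imemgokiwebupowat].

lilivmidek, hjonitoroxoip, jogovutirtiet, imemgokiwebupowat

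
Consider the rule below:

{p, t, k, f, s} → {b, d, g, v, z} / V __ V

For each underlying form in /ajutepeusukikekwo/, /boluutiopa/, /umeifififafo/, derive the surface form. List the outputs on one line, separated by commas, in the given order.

ajudebeuzugigekwo, boluudioba, umeivivivavo

/ajutepeusukikekwo/: /t/ is a voiceless obstruent between vowels /u/ and /e/, so it voices to [d]. /p/ is a voiceless obstruent between vowels /e/ and /e/, so it voices to [b]. /s/ is a voiceless obstruent between vowels /u/ and /u/, so it voices to [z]. /k/ is a voiceless obstruent between vowels /u/ and /i/, so it voices to [g]. /k/ is a voiceless obstruent between vowels /i/ and /e/, so it voices to [g]. → [ajudebeuzugigekwo].
/boluutiopa/: /t/ is a voiceless obstruent between vowels /u/ and /i/, so it voices to [d]. /p/ is a voiceless obstruent between vowels /o/ and /a/, so it voices to [b]. → [boluudioba].
/umeifififafo/: /f/ is a voiceless obstruent between vowels /i/ and /i/, so it voices to [v]. /f/ is a voiceless obstruent between vowels /i/ and /i/, so it voices to [v]. /f/ is a voiceless obstruent between vowels /i/ and /a/, so it voices to [v]. /f/ is a voiceless obstruent between vowels /a/ and /o/, so it voices to [v]. → [umeivivivavo].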